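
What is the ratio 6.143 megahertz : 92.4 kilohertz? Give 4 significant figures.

66.48

(6.143e6) / (92.4e3) = 0.066483e3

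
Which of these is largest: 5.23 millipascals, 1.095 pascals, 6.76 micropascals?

1.095 pascals

5.23 millipascals = 0.00523 pascals
1.095 pascals = 1.095 pascals
6.76 micropascals = 0.00000676 pascals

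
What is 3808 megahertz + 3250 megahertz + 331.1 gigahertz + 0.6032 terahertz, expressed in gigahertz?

941.358 gigahertz

In gigahertz:
  3808 megahertz = 3808 × 10^-3 gigahertz = 3.808
  3250 megahertz = 3250 × 10^-3 gigahertz = 3.25
  331.1 gigahertz → 331.1
  0.6032 terahertz = 0.6032 × 10^3 gigahertz = 603.2
Sum: 3.808 + 3.25 + 331.1 + 603.2 = 941.358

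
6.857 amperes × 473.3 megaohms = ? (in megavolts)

3245.4181 megavolts

6.857 × 473.3 × 10^6 = 3245.4181 × 10^6 V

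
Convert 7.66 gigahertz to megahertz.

giga = 10⁹, mega = 10⁶; factor is 10³.
7.66 × 10³ = 7660

7660 megahertz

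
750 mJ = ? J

0.75 J

milli = 10^-3, (no prefix) = 10^0; factor is 10^-3.
750 × 10^-3 = 0.75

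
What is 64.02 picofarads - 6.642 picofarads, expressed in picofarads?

In picofarads:
  64.02 picofarads → 64.02
  6.642 picofarads → 6.642
Difference: 64.02 - 6.642 = 57.378

57.378 picofarads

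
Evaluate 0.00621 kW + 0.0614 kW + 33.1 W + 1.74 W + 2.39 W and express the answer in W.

In W:
  0.00621 kW = 0.00621 × 10³ W = 6.21
  0.0614 kW = 0.0614 × 10³ W = 61.4
  33.1 W → 33.1
  1.74 W → 1.74
  2.39 W → 2.39
Sum: 6.21 + 61.4 + 33.1 + 1.74 + 2.39 = 104.84

104.84 W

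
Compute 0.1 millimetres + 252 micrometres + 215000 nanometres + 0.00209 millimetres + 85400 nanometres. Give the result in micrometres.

In micrometres:
  0.1 millimetres = 0.1 × 10^3 micrometres = 100
  252 micrometres → 252
  215000 nanometres = 215000 × 10^-3 micrometres = 215
  0.00209 millimetres = 0.00209 × 10^3 micrometres = 2.09
  85400 nanometres = 85400 × 10^-3 micrometres = 85.4
Sum: 100 + 252 + 215 + 2.09 + 85.4 = 654.49

654.49 micrometres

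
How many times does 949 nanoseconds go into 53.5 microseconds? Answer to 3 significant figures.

(53.5 × 10⁻⁶) / (949 × 10⁻⁹) = 0.05638 × 10³

56.4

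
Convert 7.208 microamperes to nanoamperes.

micro = 10⁻⁶, nano = 10⁻⁹; factor is 10³.
7.208 × 10³ = 7208

7208 nanoamperes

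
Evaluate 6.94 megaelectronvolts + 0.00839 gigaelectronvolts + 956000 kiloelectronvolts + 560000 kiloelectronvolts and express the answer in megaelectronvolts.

In megaelectronvolts:
  6.94 megaelectronvolts → 6.94
  0.00839 gigaelectronvolts = 0.00839 × 10^3 megaelectronvolts = 8.39
  956000 kiloelectronvolts = 956000 × 10^-3 megaelectronvolts = 956
  560000 kiloelectronvolts = 560000 × 10^-3 megaelectronvolts = 560
Sum: 6.94 + 8.39 + 956 + 560 = 1531.33

1531.33 megaelectronvolts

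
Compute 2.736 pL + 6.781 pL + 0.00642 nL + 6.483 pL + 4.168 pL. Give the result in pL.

In pL:
  2.736 pL → 2.736
  6.781 pL → 6.781
  0.00642 nL = 0.00642 × 10³ pL = 6.42
  6.483 pL → 6.483
  4.168 pL → 4.168
Sum: 2.736 + 6.781 + 6.42 + 6.483 + 4.168 = 26.588

26.588 pL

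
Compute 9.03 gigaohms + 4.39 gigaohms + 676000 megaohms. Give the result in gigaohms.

In gigaohms:
  9.03 gigaohms → 9.03
  4.39 gigaohms → 4.39
  676000 megaohms = 676000 × 10⁻³ gigaohms = 676
Sum: 9.03 + 4.39 + 676 = 689.42

689.42 gigaohms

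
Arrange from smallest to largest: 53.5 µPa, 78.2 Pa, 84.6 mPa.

53.5 µPa = 0.0000535 Pa
78.2 Pa = 78.2 Pa
84.6 mPa = 0.0846 Pa

53.5 µPa < 84.6 mPa < 78.2 Pa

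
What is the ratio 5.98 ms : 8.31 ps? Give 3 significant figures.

720000000

(5.98 × 10⁻³) / (8.31 × 10⁻¹²) = 0.7196 × 10⁹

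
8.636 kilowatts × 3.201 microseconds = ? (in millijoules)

8.636 × 10^3 × 3.201 × 10^-6 = 27.643836 × 10^-3 J

27.643836 millijoules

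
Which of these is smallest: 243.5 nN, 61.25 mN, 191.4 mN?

243.5 nN = 0.0000002435 N
61.25 mN = 0.06125 N
191.4 mN = 0.1914 N

243.5 nN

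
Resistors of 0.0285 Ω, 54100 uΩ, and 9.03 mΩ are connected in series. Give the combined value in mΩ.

In mΩ:
  0.0285 Ω = 0.0285 × 10^3 mΩ = 28.5
  54100 uΩ = 54100 × 10^-3 mΩ = 54.1
  9.03 mΩ → 9.03
Sum: 28.5 + 54.1 + 9.03 = 91.63

91.63 mΩ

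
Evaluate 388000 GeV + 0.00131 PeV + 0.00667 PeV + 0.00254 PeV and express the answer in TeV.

In TeV:
  388000 GeV = 388000 × 10⁻³ TeV = 388
  0.00131 PeV = 0.00131 × 10³ TeV = 1.31
  0.00667 PeV = 0.00667 × 10³ TeV = 6.67
  0.00254 PeV = 0.00254 × 10³ TeV = 2.54
Sum: 388 + 1.31 + 6.67 + 2.54 = 398.52

398.52 TeV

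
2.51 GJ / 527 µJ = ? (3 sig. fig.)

4760000000000

(2.51 × 10^9) / (527 × 10^-6) = 0.004763 × 10^15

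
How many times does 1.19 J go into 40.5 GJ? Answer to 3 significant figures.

34000000000

(40.5e9) / (1.19) = 34.03e9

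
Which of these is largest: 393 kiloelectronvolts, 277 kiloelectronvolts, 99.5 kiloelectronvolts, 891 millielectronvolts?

393 kiloelectronvolts = 393000 electronvolts
277 kiloelectronvolts = 277000 electronvolts
99.5 kiloelectronvolts = 99500 electronvolts
891 millielectronvolts = 0.891 electronvolts

393 kiloelectronvolts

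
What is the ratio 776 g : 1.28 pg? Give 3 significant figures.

606000000000000

(776) / (1.28 × 10^-12) = 606.2 × 10^12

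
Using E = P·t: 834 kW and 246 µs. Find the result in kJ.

0.205164 kJ

834 × 10^3 × 246 × 10^-6 = 205164 × 10^-3 J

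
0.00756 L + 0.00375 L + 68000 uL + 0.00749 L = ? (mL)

In mL:
  0.00756 L = 0.00756 × 10^3 mL = 7.56
  0.00375 L = 0.00375 × 10^3 mL = 3.75
  68000 uL = 68000 × 10^-3 mL = 68
  0.00749 L = 0.00749 × 10^3 mL = 7.49
Sum: 7.56 + 3.75 + 68 + 7.49 = 86.8

86.8 mL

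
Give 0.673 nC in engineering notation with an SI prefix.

673 pC

= 673e-12 C; 1e-12 is pico.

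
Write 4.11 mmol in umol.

milli = 10⁻³, micro = 10⁻⁶; factor is 10³.
4.11 × 10³ = 4110

4110 umol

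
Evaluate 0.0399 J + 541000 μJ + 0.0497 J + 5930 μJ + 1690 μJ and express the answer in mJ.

In mJ:
  0.0399 J = 0.0399 × 10^3 mJ = 39.9
  541000 μJ = 541000 × 10^-3 mJ = 541
  0.0497 J = 0.0497 × 10^3 mJ = 49.7
  5930 μJ = 5930 × 10^-3 mJ = 5.93
  1690 μJ = 1690 × 10^-3 mJ = 1.69
Sum: 39.9 + 541 + 49.7 + 5.93 + 1.69 = 638.22

638.22 mJ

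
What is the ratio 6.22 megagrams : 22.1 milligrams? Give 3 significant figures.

(6.22 × 10^6) / (22.1 × 10^-3) = 0.2814 × 10^9

281000000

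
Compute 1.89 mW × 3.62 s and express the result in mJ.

6.8418 mJ

1.89 × 10⁻³ × 3.62 = 6.8418 × 10⁻³ J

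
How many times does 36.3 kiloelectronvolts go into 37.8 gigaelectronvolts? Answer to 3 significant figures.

(37.8 × 10⁹) / (36.3 × 10³) = 1.041 × 10⁶

1040000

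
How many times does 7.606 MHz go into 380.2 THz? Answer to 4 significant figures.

49990000

(380.2e12) / (7.606e6) = 49.987e6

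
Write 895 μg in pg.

micro = 10⁻⁶, pico = 10⁻¹²; factor is 10⁶.
895 × 10⁶ = 895000000

895000000 pg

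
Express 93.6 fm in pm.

femto = 10^-15, pico = 10^-12; factor is 10^-3.
93.6 × 10^-3 = 0.0936

0.0936 pm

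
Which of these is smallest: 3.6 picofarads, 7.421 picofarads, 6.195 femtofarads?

6.195 femtofarads

3.6 picofarads = 0.0000000000036 farads
7.421 picofarads = 0.000000000007421 farads
6.195 femtofarads = 0.000000000000006195 farads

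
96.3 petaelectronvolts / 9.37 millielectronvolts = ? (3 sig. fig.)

10300000000000000000

(96.3 × 10^15) / (9.37 × 10^-3) = 10.28 × 10^18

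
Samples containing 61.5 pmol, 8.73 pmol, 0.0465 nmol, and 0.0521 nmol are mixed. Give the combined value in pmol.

In pmol:
  61.5 pmol → 61.5
  8.73 pmol → 8.73
  0.0465 nmol = 0.0465 × 10³ pmol = 46.5
  0.0521 nmol = 0.0521 × 10³ pmol = 52.1
Sum: 61.5 + 8.73 + 46.5 + 52.1 = 168.83

168.83 pmol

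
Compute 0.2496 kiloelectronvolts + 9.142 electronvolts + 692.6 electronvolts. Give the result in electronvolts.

951.342 electronvolts

In electronvolts:
  0.2496 kiloelectronvolts = 0.2496 × 10^3 electronvolts = 249.6
  9.142 electronvolts → 9.142
  692.6 electronvolts → 692.6
Sum: 249.6 + 9.142 + 692.6 = 951.342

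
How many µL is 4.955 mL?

4955 µL

milli = 10^-3, micro = 10^-6; factor is 10^3.
4.955 × 10^3 = 4955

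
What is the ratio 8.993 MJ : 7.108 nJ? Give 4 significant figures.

(8.993e6) / (7.108e-9) = 1.2652e15

1265000000000000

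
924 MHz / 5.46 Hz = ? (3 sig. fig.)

(924 × 10^6) / (5.46) = 169.2 × 10^6

169000000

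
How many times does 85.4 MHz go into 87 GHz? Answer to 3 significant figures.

1020

(87e9) / (85.4e6) = 1.019e3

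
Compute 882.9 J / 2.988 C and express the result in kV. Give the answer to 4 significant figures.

0.2955 kV

(882.9) / (2.988) = 295.482 V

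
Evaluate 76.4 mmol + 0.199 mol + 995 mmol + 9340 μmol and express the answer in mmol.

In mmol:
  76.4 mmol → 76.4
  0.199 mol = 0.199 × 10³ mmol = 199
  995 mmol → 995
  9340 μmol = 9340 × 10⁻³ mmol = 9.34
Sum: 76.4 + 199 + 995 + 9.34 = 1279.74

1279.74 mmol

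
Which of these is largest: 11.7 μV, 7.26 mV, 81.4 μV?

7.26 mV

11.7 μV = 0.0000117 V
7.26 mV = 0.00726 V
81.4 μV = 0.0000814 V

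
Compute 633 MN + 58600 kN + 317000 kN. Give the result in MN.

In MN:
  633 MN → 633
  58600 kN = 58600 × 10^-3 MN = 58.6
  317000 kN = 317000 × 10^-3 MN = 317
Sum: 633 + 58.6 + 317 = 1008.6

1008.6 MN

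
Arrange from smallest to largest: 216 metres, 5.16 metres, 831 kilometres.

216 metres = 216 metres
5.16 metres = 5.16 metres
831 kilometres = 831000 metres

5.16 metres < 216 metres < 831 kilometres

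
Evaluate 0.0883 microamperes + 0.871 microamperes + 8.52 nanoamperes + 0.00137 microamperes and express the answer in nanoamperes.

969.19 nanoamperes

In nanoamperes:
  0.0883 microamperes = 0.0883 × 10^3 nanoamperes = 88.3
  0.871 microamperes = 0.871 × 10^3 nanoamperes = 871
  8.52 nanoamperes → 8.52
  0.00137 microamperes = 0.00137 × 10^3 nanoamperes = 1.37
Sum: 88.3 + 871 + 8.52 + 1.37 = 969.19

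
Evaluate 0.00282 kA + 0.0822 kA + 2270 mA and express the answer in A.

In A:
  0.00282 kA = 0.00282 × 10^3 A = 2.82
  0.0822 kA = 0.0822 × 10^3 A = 82.2
  2270 mA = 2270 × 10^-3 A = 2.27
Sum: 2.82 + 82.2 + 2.27 = 87.29

87.29 A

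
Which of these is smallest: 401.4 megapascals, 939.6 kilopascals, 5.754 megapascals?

401.4 megapascals = 401400000 pascals
939.6 kilopascals = 939600 pascals
5.754 megapascals = 5754000 pascals

939.6 kilopascals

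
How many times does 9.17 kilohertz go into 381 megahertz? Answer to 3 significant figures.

(381e6) / (9.17e3) = 41.55e3

41500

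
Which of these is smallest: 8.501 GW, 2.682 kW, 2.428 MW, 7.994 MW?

2.682 kW

8.501 GW = 8501000000 W
2.682 kW = 2682 W
2.428 MW = 2428000 W
7.994 MW = 7994000 W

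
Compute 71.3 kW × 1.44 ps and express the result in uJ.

71.3 × 10³ × 1.44 × 10⁻¹² = 102.672 × 10⁻⁹ J

0.102672 uJ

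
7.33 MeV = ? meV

mega = 10⁶, milli = 10⁻³; factor is 10⁹.
7.33 × 10⁹ = 7330000000

7330000000 meV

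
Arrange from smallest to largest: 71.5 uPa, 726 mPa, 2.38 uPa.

2.38 uPa < 71.5 uPa < 726 mPa

71.5 uPa = 0.0000715 Pa
726 mPa = 0.726 Pa
2.38 uPa = 0.00000238 Pa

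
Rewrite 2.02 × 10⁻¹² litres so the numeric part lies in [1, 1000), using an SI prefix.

2.02 picolitres

= 2.02 × 10⁻¹² litres; 10⁻¹² is pico.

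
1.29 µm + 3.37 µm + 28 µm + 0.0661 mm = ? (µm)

98.76 µm

In µm:
  1.29 µm → 1.29
  3.37 µm → 3.37
  28 µm → 28
  0.0661 mm = 0.0661 × 10³ µm = 66.1
Sum: 1.29 + 3.37 + 28 + 66.1 = 98.76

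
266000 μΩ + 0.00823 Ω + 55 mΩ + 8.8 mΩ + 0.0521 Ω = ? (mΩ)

390.13 mΩ

In mΩ:
  266000 μΩ = 266000e-3 mΩ = 266
  0.00823 Ω = 0.00823e3 mΩ = 8.23
  55 mΩ → 55
  8.8 mΩ → 8.8
  0.0521 Ω = 0.0521e3 mΩ = 52.1
Sum: 266 + 8.23 + 55 + 8.8 + 52.1 = 390.13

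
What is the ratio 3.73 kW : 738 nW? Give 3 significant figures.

(3.73 × 10³) / (738 × 10⁻⁹) = 0.005054 × 10¹²

5050000000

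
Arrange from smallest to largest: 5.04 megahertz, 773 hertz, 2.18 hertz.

2.18 hertz < 773 hertz < 5.04 megahertz

5.04 megahertz = 5040000 hertz
773 hertz = 773 hertz
2.18 hertz = 2.18 hertz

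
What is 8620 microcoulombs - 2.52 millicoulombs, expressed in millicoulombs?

In millicoulombs:
  8620 microcoulombs = 8620 × 10^-3 millicoulombs = 8.62
  2.52 millicoulombs → 2.52
Difference: 8.62 - 2.52 = 6.1

6.1 millicoulombs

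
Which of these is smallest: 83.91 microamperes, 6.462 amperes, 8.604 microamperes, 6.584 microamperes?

83.91 microamperes = 0.00008391 amperes
6.462 amperes = 6.462 amperes
8.604 microamperes = 0.000008604 amperes
6.584 microamperes = 0.000006584 amperes

6.584 microamperes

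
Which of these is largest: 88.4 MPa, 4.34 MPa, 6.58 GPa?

88.4 MPa = 88400000 Pa
4.34 MPa = 4340000 Pa
6.58 GPa = 6580000000 Pa

6.58 GPa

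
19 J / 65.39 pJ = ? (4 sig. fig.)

290600000000

(19) / (65.39 × 10^-12) = 0.29056 × 10^12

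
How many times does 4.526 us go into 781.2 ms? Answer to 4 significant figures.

(781.2 × 10⁻³) / (4.526 × 10⁻⁶) = 172.6 × 10³

172600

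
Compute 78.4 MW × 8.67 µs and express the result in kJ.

0.679728 kJ

78.4 × 10⁶ × 8.67 × 10⁻⁶ = 679.728 J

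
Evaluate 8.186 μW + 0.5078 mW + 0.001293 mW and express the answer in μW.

In μW:
  8.186 μW → 8.186
  0.5078 mW = 0.5078 × 10³ μW = 507.8
  0.001293 mW = 0.001293 × 10³ μW = 1.293
Sum: 8.186 + 507.8 + 1.293 = 517.279

517.279 μW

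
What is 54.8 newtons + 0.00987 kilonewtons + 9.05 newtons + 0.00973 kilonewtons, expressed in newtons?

83.45 newtons

In newtons:
  54.8 newtons → 54.8
  0.00987 kilonewtons = 0.00987e3 newtons = 9.87
  9.05 newtons → 9.05
  0.00973 kilonewtons = 0.00973e3 newtons = 9.73
Sum: 54.8 + 9.87 + 9.05 + 9.73 = 83.45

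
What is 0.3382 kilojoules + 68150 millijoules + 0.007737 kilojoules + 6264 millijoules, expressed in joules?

420.351 joules

In joules:
  0.3382 kilojoules = 0.3382 × 10^3 joules = 338.2
  68150 millijoules = 68150 × 10^-3 joules = 68.15
  0.007737 kilojoules = 0.007737 × 10^3 joules = 7.737
  6264 millijoules = 6264 × 10^-3 joules = 6.264
Sum: 338.2 + 68.15 + 7.737 + 6.264 = 420.351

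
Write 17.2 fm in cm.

femto = 10⁻¹⁵, centi = 10⁻²; factor is 10⁻¹³.
17.2 × 10⁻¹³ = 0.00000000000172

0.00000000000172 cm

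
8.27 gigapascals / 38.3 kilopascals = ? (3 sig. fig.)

(8.27 × 10⁹) / (38.3 × 10³) = 0.2159 × 10⁶

216000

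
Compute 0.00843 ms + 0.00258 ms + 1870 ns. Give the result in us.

In us:
  0.00843 ms = 0.00843e3 us = 8.43
  0.00258 ms = 0.00258e3 us = 2.58
  1870 ns = 1870e-3 us = 1.87
Sum: 8.43 + 2.58 + 1.87 = 12.88

12.88 us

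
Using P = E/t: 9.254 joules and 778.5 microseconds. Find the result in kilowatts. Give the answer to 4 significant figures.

11.89 kilowatts

(9.254) / (778.5e-6) = 0.011887e6 W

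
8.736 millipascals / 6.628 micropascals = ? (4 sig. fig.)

(8.736e-3) / (6.628e-6) = 1.318e3

1318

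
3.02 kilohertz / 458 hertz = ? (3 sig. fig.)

6.59

(3.02 × 10^3) / (458) = 0.006594 × 10^3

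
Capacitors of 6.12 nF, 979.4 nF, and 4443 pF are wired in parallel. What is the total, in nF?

989.963 nF

In nF:
  6.12 nF → 6.12
  979.4 nF → 979.4
  4443 pF = 4443 × 10⁻³ nF = 4.443
Sum: 6.12 + 979.4 + 4.443 = 989.963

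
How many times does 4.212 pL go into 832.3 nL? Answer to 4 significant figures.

197600

(832.3e-9) / (4.212e-12) = 197.6e3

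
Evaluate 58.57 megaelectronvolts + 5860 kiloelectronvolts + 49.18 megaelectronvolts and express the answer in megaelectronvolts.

In megaelectronvolts:
  58.57 megaelectronvolts → 58.57
  5860 kiloelectronvolts = 5860 × 10⁻³ megaelectronvolts = 5.86
  49.18 megaelectronvolts → 49.18
Sum: 58.57 + 5.86 + 49.18 = 113.61

113.61 megaelectronvolts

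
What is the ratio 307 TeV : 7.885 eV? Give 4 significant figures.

(307e12) / (7.885) = 38.935e12

38930000000000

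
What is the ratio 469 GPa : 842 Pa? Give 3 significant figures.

557000000

(469 × 10⁹) / (842) = 0.557 × 10⁹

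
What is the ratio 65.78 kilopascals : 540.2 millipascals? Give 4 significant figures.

(65.78e3) / (540.2e-3) = 0.12177e6

121800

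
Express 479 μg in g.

micro = 10^-6, (no prefix) = 10^0; factor is 10^-6.
479 × 10^-6 = 0.000479

0.000479 g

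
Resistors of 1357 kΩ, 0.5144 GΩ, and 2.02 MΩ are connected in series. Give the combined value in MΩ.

517.777 MΩ

In MΩ:
  1357 kΩ = 1357 × 10^-3 MΩ = 1.357
  0.5144 GΩ = 0.5144 × 10^3 MΩ = 514.4
  2.02 MΩ → 2.02
Sum: 1.357 + 514.4 + 2.02 = 517.777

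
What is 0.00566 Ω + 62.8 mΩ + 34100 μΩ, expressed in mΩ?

In mΩ:
  0.00566 Ω = 0.00566 × 10³ mΩ = 5.66
  62.8 mΩ → 62.8
  34100 μΩ = 34100 × 10⁻³ mΩ = 34.1
Sum: 5.66 + 62.8 + 34.1 = 102.56

102.56 mΩ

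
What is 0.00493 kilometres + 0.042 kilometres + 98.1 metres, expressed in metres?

145.03 metres

In metres:
  0.00493 kilometres = 0.00493 × 10³ metres = 4.93
  0.042 kilometres = 0.042 × 10³ metres = 42
  98.1 metres → 98.1
Sum: 4.93 + 42 + 98.1 = 145.03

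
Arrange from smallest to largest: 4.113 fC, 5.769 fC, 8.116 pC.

4.113 fC < 5.769 fC < 8.116 pC

4.113 fC = 0.000000000000004113 C
5.769 fC = 0.000000000000005769 C
8.116 pC = 0.000000000008116 C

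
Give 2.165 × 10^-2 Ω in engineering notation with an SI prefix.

21.65 mΩ

= 21.65 × 10^-3 Ω; 10^-3 is milli.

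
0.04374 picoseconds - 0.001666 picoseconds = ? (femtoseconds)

42.074 femtoseconds

In femtoseconds:
  0.04374 picoseconds = 0.04374 × 10^3 femtoseconds = 43.74
  0.001666 picoseconds = 0.001666 × 10^3 femtoseconds = 1.666
Difference: 43.74 - 1.666 = 42.074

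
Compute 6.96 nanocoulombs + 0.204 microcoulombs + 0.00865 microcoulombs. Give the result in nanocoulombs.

219.61 nanocoulombs

In nanocoulombs:
  6.96 nanocoulombs → 6.96
  0.204 microcoulombs = 0.204e3 nanocoulombs = 204
  0.00865 microcoulombs = 0.00865e3 nanocoulombs = 8.65
Sum: 6.96 + 204 + 8.65 = 219.61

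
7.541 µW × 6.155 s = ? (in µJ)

7.541e-6 × 6.155 = 46.414855e-6 J

46.414855 µJ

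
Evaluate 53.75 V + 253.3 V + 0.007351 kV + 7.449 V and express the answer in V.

In V:
  53.75 V → 53.75
  253.3 V → 253.3
  0.007351 kV = 0.007351e3 V = 7.351
  7.449 V → 7.449
Sum: 53.75 + 253.3 + 7.351 + 7.449 = 321.85

321.85 V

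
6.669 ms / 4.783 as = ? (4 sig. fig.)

(6.669 × 10^-3) / (4.783 × 10^-18) = 1.3943 × 10^15

1394000000000000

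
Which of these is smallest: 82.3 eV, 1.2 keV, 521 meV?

521 meV

82.3 eV = 82.3 eV
1.2 keV = 1200 eV
521 meV = 0.521 eV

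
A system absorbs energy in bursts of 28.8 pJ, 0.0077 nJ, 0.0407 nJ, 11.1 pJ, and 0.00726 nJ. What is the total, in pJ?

In pJ:
  28.8 pJ → 28.8
  0.0077 nJ = 0.0077 × 10³ pJ = 7.7
  0.0407 nJ = 0.0407 × 10³ pJ = 40.7
  11.1 pJ → 11.1
  0.00726 nJ = 0.00726 × 10³ pJ = 7.26
Sum: 28.8 + 7.7 + 40.7 + 11.1 + 7.26 = 95.56

95.56 pJ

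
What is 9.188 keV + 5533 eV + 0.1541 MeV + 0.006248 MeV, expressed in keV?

175.069 keV

In keV:
  9.188 keV → 9.188
  5533 eV = 5533 × 10⁻³ keV = 5.533
  0.1541 MeV = 0.1541 × 10³ keV = 154.1
  0.006248 MeV = 0.006248 × 10³ keV = 6.248
Sum: 9.188 + 5.533 + 154.1 + 6.248 = 175.069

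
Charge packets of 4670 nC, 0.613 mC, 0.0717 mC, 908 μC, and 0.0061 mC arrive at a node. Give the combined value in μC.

In μC:
  4670 nC = 4670 × 10⁻³ μC = 4.67
  0.613 mC = 0.613 × 10³ μC = 613
  0.0717 mC = 0.0717 × 10³ μC = 71.7
  908 μC → 908
  0.0061 mC = 0.0061 × 10³ μC = 6.1
Sum: 4.67 + 613 + 71.7 + 908 + 6.1 = 1603.47

1603.47 μC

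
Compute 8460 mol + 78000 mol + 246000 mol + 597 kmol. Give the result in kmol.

929.46 kmol

In kmol:
  8460 mol = 8460 × 10⁻³ kmol = 8.46
  78000 mol = 78000 × 10⁻³ kmol = 78
  246000 mol = 246000 × 10⁻³ kmol = 246
  597 kmol → 597
Sum: 8.46 + 78 + 246 + 597 = 929.46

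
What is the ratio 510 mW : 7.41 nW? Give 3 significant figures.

68800000

(510 × 10^-3) / (7.41 × 10^-9) = 68.83 × 10^6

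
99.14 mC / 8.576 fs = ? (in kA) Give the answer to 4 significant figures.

(99.14 × 10⁻³) / (8.576 × 10⁻¹⁵) = 11.5602 × 10¹² A

11560000000 kA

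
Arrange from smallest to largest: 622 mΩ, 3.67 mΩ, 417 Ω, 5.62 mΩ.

3.67 mΩ < 5.62 mΩ < 622 mΩ < 417 Ω

622 mΩ = 0.622 Ω
3.67 mΩ = 0.00367 Ω
417 Ω = 417 Ω
5.62 mΩ = 0.00562 Ω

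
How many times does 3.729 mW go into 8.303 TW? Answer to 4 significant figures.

2227000000000000

(8.303 × 10¹²) / (3.729 × 10⁻³) = 2.2266 × 10¹⁵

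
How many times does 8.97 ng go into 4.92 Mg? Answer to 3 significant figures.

548000000000000

(4.92e6) / (8.97e-9) = 0.5485e15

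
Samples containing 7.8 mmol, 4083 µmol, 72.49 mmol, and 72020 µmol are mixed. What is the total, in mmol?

156.393 mmol

In mmol:
  7.8 mmol → 7.8
  4083 µmol = 4083 × 10⁻³ mmol = 4.083
  72.49 mmol → 72.49
  72020 µmol = 72020 × 10⁻³ mmol = 72.02
Sum: 7.8 + 4.083 + 72.49 + 72.02 = 156.393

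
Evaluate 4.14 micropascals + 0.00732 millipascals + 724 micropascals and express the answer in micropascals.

735.46 micropascals

In micropascals:
  4.14 micropascals → 4.14
  0.00732 millipascals = 0.00732 × 10³ micropascals = 7.32
  724 micropascals → 724
Sum: 4.14 + 7.32 + 724 = 735.46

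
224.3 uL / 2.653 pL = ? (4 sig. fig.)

(224.3e-6) / (2.653e-12) = 84.546e6

84550000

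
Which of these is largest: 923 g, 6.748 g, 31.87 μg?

923 g = 923 g
6.748 g = 6.748 g
31.87 μg = 0.00003187 g

923 g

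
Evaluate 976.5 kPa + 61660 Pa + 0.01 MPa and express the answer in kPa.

1048.16 kPa

In kPa:
  976.5 kPa → 976.5
  61660 Pa = 61660 × 10⁻³ kPa = 61.66
  0.01 MPa = 0.01 × 10³ kPa = 10
Sum: 976.5 + 61.66 + 10 = 1048.16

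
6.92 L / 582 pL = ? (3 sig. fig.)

11900000000

(6.92) / (582e-12) = 0.01189e12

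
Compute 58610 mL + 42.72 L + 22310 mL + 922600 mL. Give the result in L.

In L:
  58610 mL = 58610e-3 L = 58.61
  42.72 L → 42.72
  22310 mL = 22310e-3 L = 22.31
  922600 mL = 922600e-3 L = 922.6
Sum: 58.61 + 42.72 + 22.31 + 922.6 = 1046.24

1046.24 L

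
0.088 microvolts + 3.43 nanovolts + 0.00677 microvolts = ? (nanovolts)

In nanovolts:
  0.088 microvolts = 0.088 × 10³ nanovolts = 88
  3.43 nanovolts → 3.43
  0.00677 microvolts = 0.00677 × 10³ nanovolts = 6.77
Sum: 88 + 3.43 + 6.77 = 98.2

98.2 nanovolts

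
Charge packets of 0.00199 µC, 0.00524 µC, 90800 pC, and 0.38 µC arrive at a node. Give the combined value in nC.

In nC:
  0.00199 µC = 0.00199 × 10³ nC = 1.99
  0.00524 µC = 0.00524 × 10³ nC = 5.24
  90800 pC = 90800 × 10⁻³ nC = 90.8
  0.38 µC = 0.38 × 10³ nC = 380
Sum: 1.99 + 5.24 + 90.8 + 380 = 478.03

478.03 nC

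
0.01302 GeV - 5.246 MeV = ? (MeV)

7.774 MeV

In MeV:
  0.01302 GeV = 0.01302 × 10^3 MeV = 13.02
  5.246 MeV → 5.246
Difference: 13.02 - 5.246 = 7.774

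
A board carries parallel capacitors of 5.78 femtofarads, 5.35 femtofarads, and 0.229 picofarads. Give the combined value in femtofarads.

In femtofarads:
  5.78 femtofarads → 5.78
  5.35 femtofarads → 5.35
  0.229 picofarads = 0.229 × 10³ femtofarads = 229
Sum: 5.78 + 5.35 + 229 = 240.13

240.13 femtofarads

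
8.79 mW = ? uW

milli = 1e-3, micro = 1e-6; factor is 1e3.
8.79 × 1e3 = 8790

8790 uW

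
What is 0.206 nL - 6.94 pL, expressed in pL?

199.06 pL

In pL:
  0.206 nL = 0.206e3 pL = 206
  6.94 pL → 6.94
Difference: 206 - 6.94 = 199.06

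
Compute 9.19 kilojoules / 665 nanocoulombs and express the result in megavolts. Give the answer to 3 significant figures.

(9.19e3) / (665e-9) = 0.01382e12 V

13800 megavolts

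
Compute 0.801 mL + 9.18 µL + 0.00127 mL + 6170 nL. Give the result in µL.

In µL:
  0.801 mL = 0.801 × 10^3 µL = 801
  9.18 µL → 9.18
  0.00127 mL = 0.00127 × 10^3 µL = 1.27
  6170 nL = 6170 × 10^-3 µL = 6.17
Sum: 801 + 9.18 + 1.27 + 6.17 = 817.62

817.62 µL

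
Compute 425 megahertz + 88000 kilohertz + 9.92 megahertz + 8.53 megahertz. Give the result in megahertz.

In megahertz:
  425 megahertz → 425
  88000 kilohertz = 88000e-3 megahertz = 88
  9.92 megahertz → 9.92
  8.53 megahertz → 8.53
Sum: 425 + 88 + 9.92 + 8.53 = 531.45

531.45 megahertz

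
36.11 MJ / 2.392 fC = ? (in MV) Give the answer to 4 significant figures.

(36.11 × 10⁶) / (2.392 × 10⁻¹⁵) = 15.0962 × 10²¹ V

15100000000000000 MV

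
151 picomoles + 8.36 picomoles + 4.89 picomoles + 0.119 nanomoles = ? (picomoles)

In picomoles:
  151 picomoles → 151
  8.36 picomoles → 8.36
  4.89 picomoles → 4.89
  0.119 nanomoles = 0.119e3 picomoles = 119
Sum: 151 + 8.36 + 4.89 + 119 = 283.25

283.25 picomoles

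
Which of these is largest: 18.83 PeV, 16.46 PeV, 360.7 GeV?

18.83 PeV

18.83 PeV = 18830000000000000 eV
16.46 PeV = 16460000000000000 eV
360.7 GeV = 360700000000 eV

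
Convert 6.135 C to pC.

6135000000000 pC

(no prefix) = 10⁰, pico = 10⁻¹²; factor is 10¹².
6.135 × 10¹² = 6135000000000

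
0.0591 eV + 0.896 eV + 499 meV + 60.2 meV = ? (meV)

1514.3 meV

In meV:
  0.0591 eV = 0.0591 × 10^3 meV = 59.1
  0.896 eV = 0.896 × 10^3 meV = 896
  499 meV → 499
  60.2 meV → 60.2
Sum: 59.1 + 896 + 499 + 60.2 = 1514.3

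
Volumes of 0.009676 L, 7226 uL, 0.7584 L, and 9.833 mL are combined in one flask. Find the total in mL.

In mL:
  0.009676 L = 0.009676 × 10^3 mL = 9.676
  7226 uL = 7226 × 10^-3 mL = 7.226
  0.7584 L = 0.7584 × 10^3 mL = 758.4
  9.833 mL → 9.833
Sum: 9.676 + 7.226 + 758.4 + 9.833 = 785.135

785.135 mL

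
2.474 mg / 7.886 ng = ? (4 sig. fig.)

(2.474e-3) / (7.886e-9) = 0.31372e6

313700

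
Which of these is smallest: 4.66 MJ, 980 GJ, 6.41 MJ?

4.66 MJ = 4660000 J
980 GJ = 980000000000 J
6.41 MJ = 6410000 J

4.66 MJ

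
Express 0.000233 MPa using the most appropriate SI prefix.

233 Pa

= 233 Pa; mantissa already in [1, 1000).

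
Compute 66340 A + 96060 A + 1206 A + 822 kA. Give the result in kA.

985.606 kA

In kA:
  66340 A = 66340 × 10⁻³ kA = 66.34
  96060 A = 96060 × 10⁻³ kA = 96.06
  1206 A = 1206 × 10⁻³ kA = 1.206
  822 kA → 822
Sum: 66.34 + 96.06 + 1.206 + 822 = 985.606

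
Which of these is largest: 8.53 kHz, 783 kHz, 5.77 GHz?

8.53 kHz = 8530 Hz
783 kHz = 783000 Hz
5.77 GHz = 5770000000 Hz

5.77 GHz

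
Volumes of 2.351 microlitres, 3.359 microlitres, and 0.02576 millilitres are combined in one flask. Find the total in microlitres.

31.47 microlitres

In microlitres:
  2.351 microlitres → 2.351
  3.359 microlitres → 3.359
  0.02576 millilitres = 0.02576 × 10³ microlitres = 25.76
Sum: 2.351 + 3.359 + 25.76 = 31.47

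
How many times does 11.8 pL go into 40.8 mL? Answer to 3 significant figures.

(40.8e-3) / (11.8e-12) = 3.458e9

3460000000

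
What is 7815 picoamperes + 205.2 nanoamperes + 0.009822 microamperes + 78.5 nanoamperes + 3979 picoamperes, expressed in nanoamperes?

305.316 nanoamperes

In nanoamperes:
  7815 picoamperes = 7815e-3 nanoamperes = 7.815
  205.2 nanoamperes → 205.2
  0.009822 microamperes = 0.009822e3 nanoamperes = 9.822
  78.5 nanoamperes → 78.5
  3979 picoamperes = 3979e-3 nanoamperes = 3.979
Sum: 7.815 + 205.2 + 9.822 + 78.5 + 3.979 = 305.316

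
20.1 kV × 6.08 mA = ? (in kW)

20.1e3 × 6.08e-3 = 122.208 W

0.122208 kW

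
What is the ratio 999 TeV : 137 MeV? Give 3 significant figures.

(999 × 10^12) / (137 × 10^6) = 7.292 × 10^6

7290000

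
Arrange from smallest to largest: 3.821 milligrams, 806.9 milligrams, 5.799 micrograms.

3.821 milligrams = 0.003821 grams
806.9 milligrams = 0.8069 grams
5.799 micrograms = 0.000005799 grams

5.799 micrograms < 3.821 milligrams < 806.9 milligrams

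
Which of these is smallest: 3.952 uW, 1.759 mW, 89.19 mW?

3.952 uW = 0.000003952 W
1.759 mW = 0.001759 W
89.19 mW = 0.08919 W

3.952 uW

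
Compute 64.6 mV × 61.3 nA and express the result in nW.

3.95998 nW

64.6 × 10⁻³ × 61.3 × 10⁻⁹ = 3959.98 × 10⁻¹² W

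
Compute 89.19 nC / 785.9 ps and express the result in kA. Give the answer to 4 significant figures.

(89.19e-9) / (785.9e-12) = 0.113488e3 A

0.1135 kA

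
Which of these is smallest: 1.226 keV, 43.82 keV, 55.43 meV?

55.43 meV

1.226 keV = 1226 eV
43.82 keV = 43820 eV
55.43 meV = 0.05543 eV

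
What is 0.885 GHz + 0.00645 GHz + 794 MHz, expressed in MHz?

In MHz:
  0.885 GHz = 0.885e3 MHz = 885
  0.00645 GHz = 0.00645e3 MHz = 6.45
  794 MHz → 794
Sum: 885 + 6.45 + 794 = 1685.45

1685.45 MHz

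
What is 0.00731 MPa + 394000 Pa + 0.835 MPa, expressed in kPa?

In kPa:
  0.00731 MPa = 0.00731 × 10^3 kPa = 7.31
  394000 Pa = 394000 × 10^-3 kPa = 394
  0.835 MPa = 0.835 × 10^3 kPa = 835
Sum: 7.31 + 394 + 835 = 1236.31

1236.31 kPa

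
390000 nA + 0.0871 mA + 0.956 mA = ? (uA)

1433.1 uA

In uA:
  390000 nA = 390000 × 10⁻³ uA = 390
  0.0871 mA = 0.0871 × 10³ uA = 87.1
  0.956 mA = 0.956 × 10³ uA = 956
Sum: 390 + 87.1 + 956 = 1433.1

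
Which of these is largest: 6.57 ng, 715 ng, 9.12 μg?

9.12 μg

6.57 ng = 0.00000000657 g
715 ng = 0.000000715 g
9.12 μg = 0.00000912 g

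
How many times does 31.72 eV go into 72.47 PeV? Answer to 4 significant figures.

(72.47e15) / (31.72) = 2.2847e15

2285000000000000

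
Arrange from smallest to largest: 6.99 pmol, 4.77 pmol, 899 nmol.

6.99 pmol = 0.00000000000699 mol
4.77 pmol = 0.00000000000477 mol
899 nmol = 0.000000899 mol

4.77 pmol < 6.99 pmol < 899 nmol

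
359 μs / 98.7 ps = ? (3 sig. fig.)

3640000

(359e-6) / (98.7e-12) = 3.637e6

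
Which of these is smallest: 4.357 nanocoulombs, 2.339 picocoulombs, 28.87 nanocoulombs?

4.357 nanocoulombs = 0.000000004357 coulombs
2.339 picocoulombs = 0.000000000002339 coulombs
28.87 nanocoulombs = 0.00000002887 coulombs

2.339 picocoulombs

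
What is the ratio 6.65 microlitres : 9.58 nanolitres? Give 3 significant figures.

(6.65 × 10⁻⁶) / (9.58 × 10⁻⁹) = 0.6942 × 10³

694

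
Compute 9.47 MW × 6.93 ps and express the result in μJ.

9.47 × 10^6 × 6.93 × 10^-12 = 65.6271 × 10^-6 J

65.6271 μJ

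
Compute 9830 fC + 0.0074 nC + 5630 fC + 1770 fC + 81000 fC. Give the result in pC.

105.63 pC

In pC:
  9830 fC = 9830 × 10⁻³ pC = 9.83
  0.0074 nC = 0.0074 × 10³ pC = 7.4
  5630 fC = 5630 × 10⁻³ pC = 5.63
  1770 fC = 1770 × 10⁻³ pC = 1.77
  81000 fC = 81000 × 10⁻³ pC = 81
Sum: 9.83 + 7.4 + 5.63 + 1.77 + 81 = 105.63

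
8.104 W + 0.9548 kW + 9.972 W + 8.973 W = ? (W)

In W:
  8.104 W → 8.104
  0.9548 kW = 0.9548 × 10³ W = 954.8
  9.972 W → 9.972
  8.973 W → 8.973
Sum: 8.104 + 954.8 + 9.972 + 8.973 = 981.849

981.849 W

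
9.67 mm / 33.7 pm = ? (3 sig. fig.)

287000000

(9.67 × 10^-3) / (33.7 × 10^-12) = 0.2869 × 10^9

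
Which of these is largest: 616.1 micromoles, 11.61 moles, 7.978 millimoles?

616.1 micromoles = 0.0006161 moles
11.61 moles = 11.61 moles
7.978 millimoles = 0.007978 moles

11.61 moles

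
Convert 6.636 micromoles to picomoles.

6636000 picomoles

micro = 10⁻⁶, pico = 10⁻¹²; factor is 10⁶.
6.636 × 10⁶ = 6636000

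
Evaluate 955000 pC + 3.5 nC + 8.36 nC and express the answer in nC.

966.86 nC

In nC:
  955000 pC = 955000 × 10⁻³ nC = 955
  3.5 nC → 3.5
  8.36 nC → 8.36
Sum: 955 + 3.5 + 8.36 = 966.86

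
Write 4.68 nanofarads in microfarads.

0.00468 microfarads

nano = 10^-9, micro = 10^-6; factor is 10^-3.
4.68 × 10^-3 = 0.00468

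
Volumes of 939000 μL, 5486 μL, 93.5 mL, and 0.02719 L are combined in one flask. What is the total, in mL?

1065.176 mL

In mL:
  939000 μL = 939000 × 10⁻³ mL = 939
  5486 μL = 5486 × 10⁻³ mL = 5.486
  93.5 mL → 93.5
  0.02719 L = 0.02719 × 10³ mL = 27.19
Sum: 939 + 5.486 + 93.5 + 27.19 = 1065.176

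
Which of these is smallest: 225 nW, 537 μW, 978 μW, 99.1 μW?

225 nW = 0.000000225 W
537 μW = 0.000537 W
978 μW = 0.000978 W
99.1 μW = 0.0000991 W

225 nW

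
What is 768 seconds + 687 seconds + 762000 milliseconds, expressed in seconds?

2217 seconds

In seconds:
  768 seconds → 768
  687 seconds → 687
  762000 milliseconds = 762000 × 10^-3 seconds = 762
Sum: 768 + 687 + 762 = 2217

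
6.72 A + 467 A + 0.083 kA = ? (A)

556.72 A

In A:
  6.72 A → 6.72
  467 A → 467
  0.083 kA = 0.083 × 10³ A = 83
Sum: 6.72 + 467 + 83 = 556.72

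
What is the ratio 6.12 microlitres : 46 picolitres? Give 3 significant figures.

133000

(6.12e-6) / (46e-12) = 0.133e6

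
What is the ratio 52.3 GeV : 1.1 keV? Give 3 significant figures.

47500000

(52.3e9) / (1.1e3) = 47.55e6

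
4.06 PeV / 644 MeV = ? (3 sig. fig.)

(4.06 × 10^15) / (644 × 10^6) = 0.006304 × 10^9

6300000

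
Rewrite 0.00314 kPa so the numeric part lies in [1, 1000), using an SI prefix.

= 3.14 Pa; mantissa already in [1, 1000).

3.14 Pa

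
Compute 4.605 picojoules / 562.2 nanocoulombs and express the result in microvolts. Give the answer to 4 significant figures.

8.191 microvolts

(4.605 × 10⁻¹²) / (562.2 × 10⁻⁹) = 0.00819104 × 10⁻³ V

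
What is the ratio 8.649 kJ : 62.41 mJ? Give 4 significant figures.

(8.649e3) / (62.41e-3) = 0.13858e6

138600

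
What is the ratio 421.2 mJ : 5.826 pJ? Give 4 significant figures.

72300000000

(421.2e-3) / (5.826e-12) = 72.297e9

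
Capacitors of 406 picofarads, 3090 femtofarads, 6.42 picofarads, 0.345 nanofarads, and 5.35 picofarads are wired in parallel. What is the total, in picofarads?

765.86 picofarads

In picofarads:
  406 picofarads → 406
  3090 femtofarads = 3090 × 10^-3 picofarads = 3.09
  6.42 picofarads → 6.42
  0.345 nanofarads = 0.345 × 10^3 picofarads = 345
  5.35 picofarads → 5.35
Sum: 406 + 3.09 + 6.42 + 345 + 5.35 = 765.86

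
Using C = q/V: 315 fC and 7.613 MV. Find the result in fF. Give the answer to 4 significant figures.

0.00004138 fF

(315 × 10^-15) / (7.613 × 10^6) = 41.3766 × 10^-21 F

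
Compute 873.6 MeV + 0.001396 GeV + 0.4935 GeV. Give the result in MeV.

1368.496 MeV

In MeV:
  873.6 MeV → 873.6
  0.001396 GeV = 0.001396 × 10^3 MeV = 1.396
  0.4935 GeV = 0.4935 × 10^3 MeV = 493.5
Sum: 873.6 + 1.396 + 493.5 = 1368.496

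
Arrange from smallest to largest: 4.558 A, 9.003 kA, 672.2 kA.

4.558 A = 4.558 A
9.003 kA = 9003 A
672.2 kA = 672200 A

4.558 A < 9.003 kA < 672.2 kA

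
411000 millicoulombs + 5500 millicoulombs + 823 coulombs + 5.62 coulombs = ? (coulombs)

1245.12 coulombs

In coulombs:
  411000 millicoulombs = 411000e-3 coulombs = 411
  5500 millicoulombs = 5500e-3 coulombs = 5.5
  823 coulombs → 823
  5.62 coulombs → 5.62
Sum: 411 + 5.5 + 823 + 5.62 = 1245.12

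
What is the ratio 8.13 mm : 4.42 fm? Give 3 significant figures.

1840000000000

(8.13 × 10⁻³) / (4.42 × 10⁻¹⁵) = 1.839 × 10¹²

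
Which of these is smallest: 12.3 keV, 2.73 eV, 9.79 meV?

9.79 meV

12.3 keV = 12300 eV
2.73 eV = 2.73 eV
9.79 meV = 0.00979 eV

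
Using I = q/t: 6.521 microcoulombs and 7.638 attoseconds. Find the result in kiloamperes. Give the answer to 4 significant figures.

853800000 kiloamperes

(6.521e-6) / (7.638e-18) = 0.853758e12 A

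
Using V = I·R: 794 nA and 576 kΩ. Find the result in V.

794e-9 × 576e3 = 457344e-6 V

0.457344 V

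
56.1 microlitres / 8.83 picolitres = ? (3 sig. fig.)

6350000

(56.1 × 10⁻⁶) / (8.83 × 10⁻¹²) = 6.353 × 10⁶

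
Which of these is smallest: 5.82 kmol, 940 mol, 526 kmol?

5.82 kmol = 5820 mol
940 mol = 940 mol
526 kmol = 526000 mol

940 mol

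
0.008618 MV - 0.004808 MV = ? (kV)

3.81 kV

In kV:
  0.008618 MV = 0.008618 × 10³ kV = 8.618
  0.004808 MV = 0.004808 × 10³ kV = 4.808
Difference: 8.618 - 4.808 = 3.81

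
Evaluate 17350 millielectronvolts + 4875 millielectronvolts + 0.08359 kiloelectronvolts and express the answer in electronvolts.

In electronvolts:
  17350 millielectronvolts = 17350e-3 electronvolts = 17.35
  4875 millielectronvolts = 4875e-3 electronvolts = 4.875
  0.08359 kiloelectronvolts = 0.08359e3 electronvolts = 83.59
Sum: 17.35 + 4.875 + 83.59 = 105.815

105.815 electronvolts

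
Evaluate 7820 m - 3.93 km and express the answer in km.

In km:
  7820 m = 7820e-3 km = 7.82
  3.93 km → 3.93
Difference: 7.82 - 3.93 = 3.89

3.89 km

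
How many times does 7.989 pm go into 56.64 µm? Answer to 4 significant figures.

7090000

(56.64 × 10^-6) / (7.989 × 10^-12) = 7.0897 × 10^6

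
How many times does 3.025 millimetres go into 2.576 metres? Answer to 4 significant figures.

851.6

(2.576) / (3.025 × 10⁻³) = 0.85157 × 10³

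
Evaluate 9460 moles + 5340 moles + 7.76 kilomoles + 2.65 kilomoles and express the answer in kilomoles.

In kilomoles:
  9460 moles = 9460e-3 kilomoles = 9.46
  5340 moles = 5340e-3 kilomoles = 5.34
  7.76 kilomoles → 7.76
  2.65 kilomoles → 2.65
Sum: 9.46 + 5.34 + 7.76 + 2.65 = 25.21

25.21 kilomoles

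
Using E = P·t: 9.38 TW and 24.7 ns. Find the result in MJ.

9.38 × 10^12 × 24.7 × 10^-9 = 231.686 × 10^3 J

0.231686 MJ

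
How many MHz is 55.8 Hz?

0.0000558 MHz

(no prefix) = 10^0, mega = 10^6; factor is 10^-6.
55.8 × 10^-6 = 0.0000558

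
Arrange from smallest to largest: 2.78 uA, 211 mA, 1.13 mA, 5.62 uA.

2.78 uA < 5.62 uA < 1.13 mA < 211 mA

2.78 uA = 0.00000278 A
211 mA = 0.211 A
1.13 mA = 0.00113 A
5.62 uA = 0.00000562 A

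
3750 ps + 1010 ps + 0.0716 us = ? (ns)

In ns:
  3750 ps = 3750 × 10⁻³ ns = 3.75
  1010 ps = 1010 × 10⁻³ ns = 1.01
  0.0716 us = 0.0716 × 10³ ns = 71.6
Sum: 3.75 + 1.01 + 71.6 = 76.36

76.36 ns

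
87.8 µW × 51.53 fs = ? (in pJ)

0.000004524334 pJ

87.8 × 10^-6 × 51.53 × 10^-15 = 4524.334 × 10^-21 J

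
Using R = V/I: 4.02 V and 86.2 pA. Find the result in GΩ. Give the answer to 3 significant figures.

(4.02) / (86.2 × 10⁻¹²) = 0.046636 × 10¹² Ω

46.6 GΩ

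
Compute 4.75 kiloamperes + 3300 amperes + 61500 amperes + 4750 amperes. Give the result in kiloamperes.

In kiloamperes:
  4.75 kiloamperes → 4.75
  3300 amperes = 3300 × 10^-3 kiloamperes = 3.3
  61500 amperes = 61500 × 10^-3 kiloamperes = 61.5
  4750 amperes = 4750 × 10^-3 kiloamperes = 4.75
Sum: 4.75 + 3.3 + 61.5 + 4.75 = 74.3

74.3 kiloamperes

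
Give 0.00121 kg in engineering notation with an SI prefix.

1.21 g

= 1.21 g; mantissa already in [1, 1000).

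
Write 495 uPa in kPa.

micro = 10^-6, kilo = 10^3; factor is 10^-9.
495 × 10^-9 = 0.000000495

0.000000495 kPa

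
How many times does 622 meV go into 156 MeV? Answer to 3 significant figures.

251000000

(156e6) / (622e-3) = 0.2508e9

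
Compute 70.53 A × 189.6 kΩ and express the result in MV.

70.53 × 189.6 × 10³ = 13372.488 × 10³ V

13.372488 MV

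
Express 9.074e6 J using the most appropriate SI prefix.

9.074 MJ

= 9.074e6 J; 1e6 is mega.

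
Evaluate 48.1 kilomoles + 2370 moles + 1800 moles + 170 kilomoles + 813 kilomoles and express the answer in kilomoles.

In kilomoles:
  48.1 kilomoles → 48.1
  2370 moles = 2370 × 10⁻³ kilomoles = 2.37
  1800 moles = 1800 × 10⁻³ kilomoles = 1.8
  170 kilomoles → 170
  813 kilomoles → 813
Sum: 48.1 + 2.37 + 1.8 + 170 + 813 = 1035.27

1035.27 kilomoles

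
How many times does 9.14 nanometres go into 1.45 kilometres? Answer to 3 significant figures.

(1.45e3) / (9.14e-9) = 0.1586e12

159000000000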